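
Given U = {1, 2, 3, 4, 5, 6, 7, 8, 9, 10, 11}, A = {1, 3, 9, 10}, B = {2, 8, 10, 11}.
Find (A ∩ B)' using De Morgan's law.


U = {1, 2, 3, 4, 5, 6, 7, 8, 9, 10, 11}
A = {1, 3, 9, 10}, B = {2, 8, 10, 11}
A ∩ B = {10}
(A ∩ B)' = U \ (A ∩ B) = {1, 2, 3, 4, 5, 6, 7, 8, 9, 11}
Verification via A' ∪ B': A' = {2, 4, 5, 6, 7, 8, 11}, B' = {1, 3, 4, 5, 6, 7, 9}
A' ∪ B' = {1, 2, 3, 4, 5, 6, 7, 8, 9, 11} ✓

{1, 2, 3, 4, 5, 6, 7, 8, 9, 11}


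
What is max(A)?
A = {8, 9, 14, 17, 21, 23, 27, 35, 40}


Set A = {8, 9, 14, 17, 21, 23, 27, 35, 40}
Elements in ascending order: 8, 9, 14, 17, 21, 23, 27, 35, 40
The largest element is 40.

40


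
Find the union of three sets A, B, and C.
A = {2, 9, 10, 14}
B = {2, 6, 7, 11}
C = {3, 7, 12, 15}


Set A = {2, 9, 10, 14}
Set B = {2, 6, 7, 11}
Set C = {3, 7, 12, 15}
First, A ∪ B = {2, 6, 7, 9, 10, 11, 14}
Then, (A ∪ B) ∪ C = {2, 3, 6, 7, 9, 10, 11, 12, 14, 15}

{2, 3, 6, 7, 9, 10, 11, 12, 14, 15}


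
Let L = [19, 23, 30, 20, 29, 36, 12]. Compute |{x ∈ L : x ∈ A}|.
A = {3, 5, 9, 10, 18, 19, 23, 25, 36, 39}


Set A = {3, 5, 9, 10, 18, 19, 23, 25, 36, 39}
Candidates: [19, 23, 30, 20, 29, 36, 12]
Check each candidate:
19 ∈ A, 23 ∈ A, 30 ∉ A, 20 ∉ A, 29 ∉ A, 36 ∈ A, 12 ∉ A
Count of candidates in A: 3

3


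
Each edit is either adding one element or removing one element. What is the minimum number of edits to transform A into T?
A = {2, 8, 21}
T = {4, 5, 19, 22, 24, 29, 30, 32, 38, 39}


Set A = {2, 8, 21}
Set T = {4, 5, 19, 22, 24, 29, 30, 32, 38, 39}
Elements to remove from A (in A, not in T): {2, 8, 21} → 3 removals
Elements to add to A (in T, not in A): {4, 5, 19, 22, 24, 29, 30, 32, 38, 39} → 10 additions
Total edits = 3 + 10 = 13

13


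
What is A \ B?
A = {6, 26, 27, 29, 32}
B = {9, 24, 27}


Set A = {6, 26, 27, 29, 32}
Set B = {9, 24, 27}
A \ B includes elements in A that are not in B.
Check each element of A:
6 (not in B, keep), 26 (not in B, keep), 27 (in B, remove), 29 (not in B, keep), 32 (not in B, keep)
A \ B = {6, 26, 29, 32}

{6, 26, 29, 32}


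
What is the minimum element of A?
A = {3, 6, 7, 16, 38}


Set A = {3, 6, 7, 16, 38}
Elements in ascending order: 3, 6, 7, 16, 38
The smallest element is 3.

3


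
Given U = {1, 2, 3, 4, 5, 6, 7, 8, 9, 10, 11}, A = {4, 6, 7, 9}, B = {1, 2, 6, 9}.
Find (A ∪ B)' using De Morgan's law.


U = {1, 2, 3, 4, 5, 6, 7, 8, 9, 10, 11}
A = {4, 6, 7, 9}, B = {1, 2, 6, 9}
A ∪ B = {1, 2, 4, 6, 7, 9}
(A ∪ B)' = U \ (A ∪ B) = {3, 5, 8, 10, 11}
Verification via A' ∩ B': A' = {1, 2, 3, 5, 8, 10, 11}, B' = {3, 4, 5, 7, 8, 10, 11}
A' ∩ B' = {3, 5, 8, 10, 11} ✓

{3, 5, 8, 10, 11}


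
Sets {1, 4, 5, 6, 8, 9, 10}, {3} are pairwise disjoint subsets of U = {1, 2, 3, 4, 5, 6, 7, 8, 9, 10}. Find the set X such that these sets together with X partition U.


U = {1, 2, 3, 4, 5, 6, 7, 8, 9, 10}
Shown blocks: {1, 4, 5, 6, 8, 9, 10}, {3}
A partition's blocks are pairwise disjoint and cover U, so the missing block = U \ (union of shown blocks).
Union of shown blocks: {1, 3, 4, 5, 6, 8, 9, 10}
Missing block = U \ (union) = {2, 7}

{2, 7}


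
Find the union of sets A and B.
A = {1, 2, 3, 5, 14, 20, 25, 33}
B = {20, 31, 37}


Set A = {1, 2, 3, 5, 14, 20, 25, 33}
Set B = {20, 31, 37}
A ∪ B includes all elements in either set.
Elements from A: {1, 2, 3, 5, 14, 20, 25, 33}
Elements from B not already included: {31, 37}
A ∪ B = {1, 2, 3, 5, 14, 20, 25, 31, 33, 37}

{1, 2, 3, 5, 14, 20, 25, 31, 33, 37}


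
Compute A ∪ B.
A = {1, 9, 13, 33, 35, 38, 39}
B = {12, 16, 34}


Set A = {1, 9, 13, 33, 35, 38, 39}
Set B = {12, 16, 34}
A ∪ B includes all elements in either set.
Elements from A: {1, 9, 13, 33, 35, 38, 39}
Elements from B not already included: {12, 16, 34}
A ∪ B = {1, 9, 12, 13, 16, 33, 34, 35, 38, 39}

{1, 9, 12, 13, 16, 33, 34, 35, 38, 39}


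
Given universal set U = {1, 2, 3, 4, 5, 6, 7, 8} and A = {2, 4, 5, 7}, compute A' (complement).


Universal set U = {1, 2, 3, 4, 5, 6, 7, 8}
Set A = {2, 4, 5, 7}
A' = U \ A = elements in U but not in A
Checking each element of U:
1 (not in A, include), 2 (in A, exclude), 3 (not in A, include), 4 (in A, exclude), 5 (in A, exclude), 6 (not in A, include), 7 (in A, exclude), 8 (not in A, include)
A' = {1, 3, 6, 8}

{1, 3, 6, 8}


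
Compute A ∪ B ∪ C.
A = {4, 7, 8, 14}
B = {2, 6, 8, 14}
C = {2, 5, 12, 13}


Set A = {4, 7, 8, 14}
Set B = {2, 6, 8, 14}
Set C = {2, 5, 12, 13}
First, A ∪ B = {2, 4, 6, 7, 8, 14}
Then, (A ∪ B) ∪ C = {2, 4, 5, 6, 7, 8, 12, 13, 14}

{2, 4, 5, 6, 7, 8, 12, 13, 14}


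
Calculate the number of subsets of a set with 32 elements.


The set has 32 elements.
The power set contains all possible subsets.
|P(A)| = 2^|A| = 2^32 = 4294967296

4294967296


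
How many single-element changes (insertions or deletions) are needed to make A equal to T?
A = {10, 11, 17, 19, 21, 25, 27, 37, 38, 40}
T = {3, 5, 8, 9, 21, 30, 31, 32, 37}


Set A = {10, 11, 17, 19, 21, 25, 27, 37, 38, 40}
Set T = {3, 5, 8, 9, 21, 30, 31, 32, 37}
Elements to remove from A (in A, not in T): {10, 11, 17, 19, 25, 27, 38, 40} → 8 removals
Elements to add to A (in T, not in A): {3, 5, 8, 9, 30, 31, 32} → 7 additions
Total edits = 8 + 7 = 15

15


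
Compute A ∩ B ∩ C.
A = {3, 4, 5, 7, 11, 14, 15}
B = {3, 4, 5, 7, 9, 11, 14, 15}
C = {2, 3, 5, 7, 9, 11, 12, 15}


Set A = {3, 4, 5, 7, 11, 14, 15}
Set B = {3, 4, 5, 7, 9, 11, 14, 15}
Set C = {2, 3, 5, 7, 9, 11, 12, 15}
First, A ∩ B = {3, 4, 5, 7, 11, 14, 15}
Then, (A ∩ B) ∩ C = {3, 5, 7, 11, 15}

{3, 5, 7, 11, 15}


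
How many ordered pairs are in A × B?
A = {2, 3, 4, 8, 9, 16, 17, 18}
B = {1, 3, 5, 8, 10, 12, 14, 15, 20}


Set A = {2, 3, 4, 8, 9, 16, 17, 18} has 8 elements.
Set B = {1, 3, 5, 8, 10, 12, 14, 15, 20} has 9 elements.
|A × B| = |A| × |B| = 8 × 9 = 72

72


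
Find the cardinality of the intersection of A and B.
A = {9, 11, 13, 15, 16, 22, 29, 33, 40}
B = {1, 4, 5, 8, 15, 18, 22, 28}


Set A = {9, 11, 13, 15, 16, 22, 29, 33, 40}
Set B = {1, 4, 5, 8, 15, 18, 22, 28}
A ∩ B = {15, 22}
|A ∩ B| = 2

2


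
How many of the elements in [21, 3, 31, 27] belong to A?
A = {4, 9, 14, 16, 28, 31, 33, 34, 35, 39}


Set A = {4, 9, 14, 16, 28, 31, 33, 34, 35, 39}
Candidates: [21, 3, 31, 27]
Check each candidate:
21 ∉ A, 3 ∉ A, 31 ∈ A, 27 ∉ A
Count of candidates in A: 1

1


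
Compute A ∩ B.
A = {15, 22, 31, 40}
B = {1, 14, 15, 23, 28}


Set A = {15, 22, 31, 40}
Set B = {1, 14, 15, 23, 28}
A ∩ B includes only elements in both sets.
Check each element of A against B:
15 ✓, 22 ✗, 31 ✗, 40 ✗
A ∩ B = {15}

{15}


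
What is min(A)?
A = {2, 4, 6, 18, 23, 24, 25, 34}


Set A = {2, 4, 6, 18, 23, 24, 25, 34}
Elements in ascending order: 2, 4, 6, 18, 23, 24, 25, 34
The smallest element is 2.

2


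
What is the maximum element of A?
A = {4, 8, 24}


Set A = {4, 8, 24}
Elements in ascending order: 4, 8, 24
The largest element is 24.

24


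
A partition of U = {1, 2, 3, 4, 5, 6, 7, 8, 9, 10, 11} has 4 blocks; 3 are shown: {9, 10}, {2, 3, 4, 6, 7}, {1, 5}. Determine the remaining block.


U = {1, 2, 3, 4, 5, 6, 7, 8, 9, 10, 11}
Shown blocks: {9, 10}, {2, 3, 4, 6, 7}, {1, 5}
A partition's blocks are pairwise disjoint and cover U, so the missing block = U \ (union of shown blocks).
Union of shown blocks: {1, 2, 3, 4, 5, 6, 7, 9, 10}
Missing block = U \ (union) = {8, 11}

{8, 11}


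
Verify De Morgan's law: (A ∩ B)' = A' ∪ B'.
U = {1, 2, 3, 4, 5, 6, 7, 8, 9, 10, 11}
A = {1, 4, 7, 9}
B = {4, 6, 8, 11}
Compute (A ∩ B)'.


U = {1, 2, 3, 4, 5, 6, 7, 8, 9, 10, 11}
A = {1, 4, 7, 9}, B = {4, 6, 8, 11}
A ∩ B = {4}
(A ∩ B)' = U \ (A ∩ B) = {1, 2, 3, 5, 6, 7, 8, 9, 10, 11}
Verification via A' ∪ B': A' = {2, 3, 5, 6, 8, 10, 11}, B' = {1, 2, 3, 5, 7, 9, 10}
A' ∪ B' = {1, 2, 3, 5, 6, 7, 8, 9, 10, 11} ✓

{1, 2, 3, 5, 6, 7, 8, 9, 10, 11}


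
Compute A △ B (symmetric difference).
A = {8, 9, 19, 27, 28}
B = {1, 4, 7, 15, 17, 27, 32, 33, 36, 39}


Set A = {8, 9, 19, 27, 28}
Set B = {1, 4, 7, 15, 17, 27, 32, 33, 36, 39}
A △ B = (A \ B) ∪ (B \ A)
Elements in A but not B: {8, 9, 19, 28}
Elements in B but not A: {1, 4, 7, 15, 17, 32, 33, 36, 39}
A △ B = {1, 4, 7, 8, 9, 15, 17, 19, 28, 32, 33, 36, 39}

{1, 4, 7, 8, 9, 15, 17, 19, 28, 32, 33, 36, 39}


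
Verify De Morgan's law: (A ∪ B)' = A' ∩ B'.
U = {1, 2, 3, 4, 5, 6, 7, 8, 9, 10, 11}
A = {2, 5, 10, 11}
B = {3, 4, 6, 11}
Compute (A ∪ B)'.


U = {1, 2, 3, 4, 5, 6, 7, 8, 9, 10, 11}
A = {2, 5, 10, 11}, B = {3, 4, 6, 11}
A ∪ B = {2, 3, 4, 5, 6, 10, 11}
(A ∪ B)' = U \ (A ∪ B) = {1, 7, 8, 9}
Verification via A' ∩ B': A' = {1, 3, 4, 6, 7, 8, 9}, B' = {1, 2, 5, 7, 8, 9, 10}
A' ∩ B' = {1, 7, 8, 9} ✓

{1, 7, 8, 9}


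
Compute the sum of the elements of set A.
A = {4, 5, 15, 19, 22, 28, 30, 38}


Set A = {4, 5, 15, 19, 22, 28, 30, 38}
Sum = 4 + 5 + 15 + 19 + 22 + 28 + 30 + 38 = 161

161


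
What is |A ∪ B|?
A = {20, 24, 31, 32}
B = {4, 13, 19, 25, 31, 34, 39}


Set A = {20, 24, 31, 32}, |A| = 4
Set B = {4, 13, 19, 25, 31, 34, 39}, |B| = 7
A ∩ B = {31}, |A ∩ B| = 1
|A ∪ B| = |A| + |B| - |A ∩ B| = 4 + 7 - 1 = 10

10


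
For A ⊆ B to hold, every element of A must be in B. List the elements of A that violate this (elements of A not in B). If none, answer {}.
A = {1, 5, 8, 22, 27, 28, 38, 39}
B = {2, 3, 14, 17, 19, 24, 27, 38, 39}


Set A = {1, 5, 8, 22, 27, 28, 38, 39}
Set B = {2, 3, 14, 17, 19, 24, 27, 38, 39}
Check each element of A against B:
1 ∉ B (include), 5 ∉ B (include), 8 ∉ B (include), 22 ∉ B (include), 27 ∈ B, 28 ∉ B (include), 38 ∈ B, 39 ∈ B
Elements of A not in B: {1, 5, 8, 22, 28}

{1, 5, 8, 22, 28}


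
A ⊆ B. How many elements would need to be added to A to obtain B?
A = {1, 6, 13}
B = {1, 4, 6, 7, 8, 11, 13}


Set A = {1, 6, 13}, |A| = 3
Set B = {1, 4, 6, 7, 8, 11, 13}, |B| = 7
Since A ⊆ B: B \ A = {4, 7, 8, 11}
|B| - |A| = 7 - 3 = 4

4


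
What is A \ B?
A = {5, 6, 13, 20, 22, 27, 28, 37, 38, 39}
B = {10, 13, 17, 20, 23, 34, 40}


Set A = {5, 6, 13, 20, 22, 27, 28, 37, 38, 39}
Set B = {10, 13, 17, 20, 23, 34, 40}
A \ B includes elements in A that are not in B.
Check each element of A:
5 (not in B, keep), 6 (not in B, keep), 13 (in B, remove), 20 (in B, remove), 22 (not in B, keep), 27 (not in B, keep), 28 (not in B, keep), 37 (not in B, keep), 38 (not in B, keep), 39 (not in B, keep)
A \ B = {5, 6, 22, 27, 28, 37, 38, 39}

{5, 6, 22, 27, 28, 37, 38, 39}


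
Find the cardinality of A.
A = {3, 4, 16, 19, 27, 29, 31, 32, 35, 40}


Set A = {3, 4, 16, 19, 27, 29, 31, 32, 35, 40}
Listing elements: 3, 4, 16, 19, 27, 29, 31, 32, 35, 40
Counting: 10 elements
|A| = 10

10


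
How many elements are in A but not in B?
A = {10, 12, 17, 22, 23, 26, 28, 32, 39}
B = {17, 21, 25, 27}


Set A = {10, 12, 17, 22, 23, 26, 28, 32, 39}
Set B = {17, 21, 25, 27}
A \ B = {10, 12, 22, 23, 26, 28, 32, 39}
|A \ B| = 8

8


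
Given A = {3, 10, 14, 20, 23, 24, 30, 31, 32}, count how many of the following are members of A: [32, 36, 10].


Set A = {3, 10, 14, 20, 23, 24, 30, 31, 32}
Candidates: [32, 36, 10]
Check each candidate:
32 ∈ A, 36 ∉ A, 10 ∈ A
Count of candidates in A: 2

2


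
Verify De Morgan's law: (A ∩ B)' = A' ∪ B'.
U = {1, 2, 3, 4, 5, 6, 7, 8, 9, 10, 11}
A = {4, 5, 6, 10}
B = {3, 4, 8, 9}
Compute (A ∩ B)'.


U = {1, 2, 3, 4, 5, 6, 7, 8, 9, 10, 11}
A = {4, 5, 6, 10}, B = {3, 4, 8, 9}
A ∩ B = {4}
(A ∩ B)' = U \ (A ∩ B) = {1, 2, 3, 5, 6, 7, 8, 9, 10, 11}
Verification via A' ∪ B': A' = {1, 2, 3, 7, 8, 9, 11}, B' = {1, 2, 5, 6, 7, 10, 11}
A' ∪ B' = {1, 2, 3, 5, 6, 7, 8, 9, 10, 11} ✓

{1, 2, 3, 5, 6, 7, 8, 9, 10, 11}


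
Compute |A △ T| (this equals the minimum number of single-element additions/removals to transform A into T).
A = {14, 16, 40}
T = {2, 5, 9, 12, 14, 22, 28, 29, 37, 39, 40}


Set A = {14, 16, 40}
Set T = {2, 5, 9, 12, 14, 22, 28, 29, 37, 39, 40}
Elements to remove from A (in A, not in T): {16} → 1 removals
Elements to add to A (in T, not in A): {2, 5, 9, 12, 22, 28, 29, 37, 39} → 9 additions
Total edits = 1 + 9 = 10

10


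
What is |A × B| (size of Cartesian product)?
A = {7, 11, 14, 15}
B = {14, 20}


Set A = {7, 11, 14, 15} has 4 elements.
Set B = {14, 20} has 2 elements.
|A × B| = |A| × |B| = 4 × 2 = 8

8


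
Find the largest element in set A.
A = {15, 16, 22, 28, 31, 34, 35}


Set A = {15, 16, 22, 28, 31, 34, 35}
Elements in ascending order: 15, 16, 22, 28, 31, 34, 35
The largest element is 35.

35


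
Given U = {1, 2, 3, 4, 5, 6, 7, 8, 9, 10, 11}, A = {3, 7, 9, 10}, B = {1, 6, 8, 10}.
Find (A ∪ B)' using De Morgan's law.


U = {1, 2, 3, 4, 5, 6, 7, 8, 9, 10, 11}
A = {3, 7, 9, 10}, B = {1, 6, 8, 10}
A ∪ B = {1, 3, 6, 7, 8, 9, 10}
(A ∪ B)' = U \ (A ∪ B) = {2, 4, 5, 11}
Verification via A' ∩ B': A' = {1, 2, 4, 5, 6, 8, 11}, B' = {2, 3, 4, 5, 7, 9, 11}
A' ∩ B' = {2, 4, 5, 11} ✓

{2, 4, 5, 11}


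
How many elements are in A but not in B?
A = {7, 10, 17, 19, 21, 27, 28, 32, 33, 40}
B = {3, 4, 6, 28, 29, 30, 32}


Set A = {7, 10, 17, 19, 21, 27, 28, 32, 33, 40}
Set B = {3, 4, 6, 28, 29, 30, 32}
A \ B = {7, 10, 17, 19, 21, 27, 33, 40}
|A \ B| = 8

8


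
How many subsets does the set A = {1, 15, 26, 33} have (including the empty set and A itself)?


Set A = {1, 15, 26, 33}
|A| = 4
The power set P(A) contains all subsets of A.
|P(A)| = 2^|A| = 2^4 = 16

16


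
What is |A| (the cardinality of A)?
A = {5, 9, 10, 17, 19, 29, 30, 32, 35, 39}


Set A = {5, 9, 10, 17, 19, 29, 30, 32, 35, 39}
Listing elements: 5, 9, 10, 17, 19, 29, 30, 32, 35, 39
Counting: 10 elements
|A| = 10

10


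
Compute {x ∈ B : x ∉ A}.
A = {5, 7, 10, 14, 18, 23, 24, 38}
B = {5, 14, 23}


Set A = {5, 7, 10, 14, 18, 23, 24, 38}
Set B = {5, 14, 23}
Check each element of B against A:
5 ∈ A, 14 ∈ A, 23 ∈ A
Elements of B not in A: {}

{}


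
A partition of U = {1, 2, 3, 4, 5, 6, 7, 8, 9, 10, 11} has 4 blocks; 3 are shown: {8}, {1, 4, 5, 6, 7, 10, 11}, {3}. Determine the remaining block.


U = {1, 2, 3, 4, 5, 6, 7, 8, 9, 10, 11}
Shown blocks: {8}, {1, 4, 5, 6, 7, 10, 11}, {3}
A partition's blocks are pairwise disjoint and cover U, so the missing block = U \ (union of shown blocks).
Union of shown blocks: {1, 3, 4, 5, 6, 7, 8, 10, 11}
Missing block = U \ (union) = {2, 9}

{2, 9}


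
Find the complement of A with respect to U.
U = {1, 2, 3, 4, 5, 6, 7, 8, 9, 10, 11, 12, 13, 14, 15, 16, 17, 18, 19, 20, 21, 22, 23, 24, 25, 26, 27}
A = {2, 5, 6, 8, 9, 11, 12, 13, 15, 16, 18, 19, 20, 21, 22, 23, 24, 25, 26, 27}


Universal set U = {1, 2, 3, 4, 5, 6, 7, 8, 9, 10, 11, 12, 13, 14, 15, 16, 17, 18, 19, 20, 21, 22, 23, 24, 25, 26, 27}
Set A = {2, 5, 6, 8, 9, 11, 12, 13, 15, 16, 18, 19, 20, 21, 22, 23, 24, 25, 26, 27}
A' = U \ A = elements in U but not in A
Checking each element of U:
1 (not in A, include), 2 (in A, exclude), 3 (not in A, include), 4 (not in A, include), 5 (in A, exclude), 6 (in A, exclude), 7 (not in A, include), 8 (in A, exclude), 9 (in A, exclude), 10 (not in A, include), 11 (in A, exclude), 12 (in A, exclude), 13 (in A, exclude), 14 (not in A, include), 15 (in A, exclude), 16 (in A, exclude), 17 (not in A, include), 18 (in A, exclude), 19 (in A, exclude), 20 (in A, exclude), 21 (in A, exclude), 22 (in A, exclude), 23 (in A, exclude), 24 (in A, exclude), 25 (in A, exclude), 26 (in A, exclude), 27 (in A, exclude)
A' = {1, 3, 4, 7, 10, 14, 17}

{1, 3, 4, 7, 10, 14, 17}


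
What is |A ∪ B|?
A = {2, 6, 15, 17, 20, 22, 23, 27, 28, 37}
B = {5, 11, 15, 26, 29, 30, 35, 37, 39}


Set A = {2, 6, 15, 17, 20, 22, 23, 27, 28, 37}, |A| = 10
Set B = {5, 11, 15, 26, 29, 30, 35, 37, 39}, |B| = 9
A ∩ B = {15, 37}, |A ∩ B| = 2
|A ∪ B| = |A| + |B| - |A ∩ B| = 10 + 9 - 2 = 17

17


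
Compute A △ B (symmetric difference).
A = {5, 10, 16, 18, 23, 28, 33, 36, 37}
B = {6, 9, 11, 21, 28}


Set A = {5, 10, 16, 18, 23, 28, 33, 36, 37}
Set B = {6, 9, 11, 21, 28}
A △ B = (A \ B) ∪ (B \ A)
Elements in A but not B: {5, 10, 16, 18, 23, 33, 36, 37}
Elements in B but not A: {6, 9, 11, 21}
A △ B = {5, 6, 9, 10, 11, 16, 18, 21, 23, 33, 36, 37}

{5, 6, 9, 10, 11, 16, 18, 21, 23, 33, 36, 37}


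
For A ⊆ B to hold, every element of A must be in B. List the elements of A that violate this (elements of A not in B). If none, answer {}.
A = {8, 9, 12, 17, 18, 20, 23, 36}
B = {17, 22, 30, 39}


Set A = {8, 9, 12, 17, 18, 20, 23, 36}
Set B = {17, 22, 30, 39}
Check each element of A against B:
8 ∉ B (include), 9 ∉ B (include), 12 ∉ B (include), 17 ∈ B, 18 ∉ B (include), 20 ∉ B (include), 23 ∉ B (include), 36 ∉ B (include)
Elements of A not in B: {8, 9, 12, 18, 20, 23, 36}

{8, 9, 12, 18, 20, 23, 36}


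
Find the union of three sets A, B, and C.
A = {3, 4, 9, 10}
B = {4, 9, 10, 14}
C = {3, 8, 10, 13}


Set A = {3, 4, 9, 10}
Set B = {4, 9, 10, 14}
Set C = {3, 8, 10, 13}
First, A ∪ B = {3, 4, 9, 10, 14}
Then, (A ∪ B) ∪ C = {3, 4, 8, 9, 10, 13, 14}

{3, 4, 8, 9, 10, 13, 14}


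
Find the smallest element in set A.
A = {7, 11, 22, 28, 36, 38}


Set A = {7, 11, 22, 28, 36, 38}
Elements in ascending order: 7, 11, 22, 28, 36, 38
The smallest element is 7.

7


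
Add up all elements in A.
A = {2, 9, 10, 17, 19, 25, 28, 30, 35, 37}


Set A = {2, 9, 10, 17, 19, 25, 28, 30, 35, 37}
Sum = 2 + 9 + 10 + 17 + 19 + 25 + 28 + 30 + 35 + 37 = 212

212


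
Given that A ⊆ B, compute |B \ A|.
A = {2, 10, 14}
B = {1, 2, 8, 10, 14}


Set A = {2, 10, 14}, |A| = 3
Set B = {1, 2, 8, 10, 14}, |B| = 5
Since A ⊆ B: B \ A = {1, 8}
|B| - |A| = 5 - 3 = 2

2


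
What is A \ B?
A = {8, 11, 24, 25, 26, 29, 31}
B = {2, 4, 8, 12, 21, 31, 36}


Set A = {8, 11, 24, 25, 26, 29, 31}
Set B = {2, 4, 8, 12, 21, 31, 36}
A \ B includes elements in A that are not in B.
Check each element of A:
8 (in B, remove), 11 (not in B, keep), 24 (not in B, keep), 25 (not in B, keep), 26 (not in B, keep), 29 (not in B, keep), 31 (in B, remove)
A \ B = {11, 24, 25, 26, 29}

{11, 24, 25, 26, 29}


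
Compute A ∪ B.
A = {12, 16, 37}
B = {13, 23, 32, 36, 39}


Set A = {12, 16, 37}
Set B = {13, 23, 32, 36, 39}
A ∪ B includes all elements in either set.
Elements from A: {12, 16, 37}
Elements from B not already included: {13, 23, 32, 36, 39}
A ∪ B = {12, 13, 16, 23, 32, 36, 37, 39}

{12, 13, 16, 23, 32, 36, 37, 39}


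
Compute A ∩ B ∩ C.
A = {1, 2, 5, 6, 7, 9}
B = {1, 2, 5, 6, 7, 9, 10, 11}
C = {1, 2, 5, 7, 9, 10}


Set A = {1, 2, 5, 6, 7, 9}
Set B = {1, 2, 5, 6, 7, 9, 10, 11}
Set C = {1, 2, 5, 7, 9, 10}
First, A ∩ B = {1, 2, 5, 6, 7, 9}
Then, (A ∩ B) ∩ C = {1, 2, 5, 7, 9}

{1, 2, 5, 7, 9}


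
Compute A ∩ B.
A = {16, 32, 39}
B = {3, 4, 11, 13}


Set A = {16, 32, 39}
Set B = {3, 4, 11, 13}
A ∩ B includes only elements in both sets.
Check each element of A against B:
16 ✗, 32 ✗, 39 ✗
A ∩ B = {}

{}


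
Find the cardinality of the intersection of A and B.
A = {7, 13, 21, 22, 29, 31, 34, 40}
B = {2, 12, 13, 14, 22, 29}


Set A = {7, 13, 21, 22, 29, 31, 34, 40}
Set B = {2, 12, 13, 14, 22, 29}
A ∩ B = {13, 22, 29}
|A ∩ B| = 3

3


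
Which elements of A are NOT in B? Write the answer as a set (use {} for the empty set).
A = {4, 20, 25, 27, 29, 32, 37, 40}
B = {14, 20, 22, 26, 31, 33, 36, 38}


Set A = {4, 20, 25, 27, 29, 32, 37, 40}
Set B = {14, 20, 22, 26, 31, 33, 36, 38}
Check each element of A against B:
4 ∉ B (include), 20 ∈ B, 25 ∉ B (include), 27 ∉ B (include), 29 ∉ B (include), 32 ∉ B (include), 37 ∉ B (include), 40 ∉ B (include)
Elements of A not in B: {4, 25, 27, 29, 32, 37, 40}

{4, 25, 27, 29, 32, 37, 40}


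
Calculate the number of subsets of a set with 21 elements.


The set has 21 elements.
The power set contains all possible subsets.
|P(A)| = 2^|A| = 2^21 = 2097152

2097152


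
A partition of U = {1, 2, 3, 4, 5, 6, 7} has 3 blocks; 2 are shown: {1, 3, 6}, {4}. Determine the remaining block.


U = {1, 2, 3, 4, 5, 6, 7}
Shown blocks: {1, 3, 6}, {4}
A partition's blocks are pairwise disjoint and cover U, so the missing block = U \ (union of shown blocks).
Union of shown blocks: {1, 3, 4, 6}
Missing block = U \ (union) = {2, 5, 7}

{2, 5, 7}


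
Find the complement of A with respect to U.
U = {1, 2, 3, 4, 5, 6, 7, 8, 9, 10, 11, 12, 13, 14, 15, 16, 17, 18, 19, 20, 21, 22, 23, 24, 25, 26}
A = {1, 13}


Universal set U = {1, 2, 3, 4, 5, 6, 7, 8, 9, 10, 11, 12, 13, 14, 15, 16, 17, 18, 19, 20, 21, 22, 23, 24, 25, 26}
Set A = {1, 13}
A' = U \ A = elements in U but not in A
Checking each element of U:
1 (in A, exclude), 2 (not in A, include), 3 (not in A, include), 4 (not in A, include), 5 (not in A, include), 6 (not in A, include), 7 (not in A, include), 8 (not in A, include), 9 (not in A, include), 10 (not in A, include), 11 (not in A, include), 12 (not in A, include), 13 (in A, exclude), 14 (not in A, include), 15 (not in A, include), 16 (not in A, include), 17 (not in A, include), 18 (not in A, include), 19 (not in A, include), 20 (not in A, include), 21 (not in A, include), 22 (not in A, include), 23 (not in A, include), 24 (not in A, include), 25 (not in A, include), 26 (not in A, include)
A' = {2, 3, 4, 5, 6, 7, 8, 9, 10, 11, 12, 14, 15, 16, 17, 18, 19, 20, 21, 22, 23, 24, 25, 26}

{2, 3, 4, 5, 6, 7, 8, 9, 10, 11, 12, 14, 15, 16, 17, 18, 19, 20, 21, 22, 23, 24, 25, 26}


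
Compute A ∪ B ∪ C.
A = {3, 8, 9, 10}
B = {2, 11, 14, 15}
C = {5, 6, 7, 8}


Set A = {3, 8, 9, 10}
Set B = {2, 11, 14, 15}
Set C = {5, 6, 7, 8}
First, A ∪ B = {2, 3, 8, 9, 10, 11, 14, 15}
Then, (A ∪ B) ∪ C = {2, 3, 5, 6, 7, 8, 9, 10, 11, 14, 15}

{2, 3, 5, 6, 7, 8, 9, 10, 11, 14, 15}


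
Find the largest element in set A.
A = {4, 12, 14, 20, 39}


Set A = {4, 12, 14, 20, 39}
Elements in ascending order: 4, 12, 14, 20, 39
The largest element is 39.

39


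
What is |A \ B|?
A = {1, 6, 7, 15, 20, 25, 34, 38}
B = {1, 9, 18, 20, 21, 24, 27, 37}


Set A = {1, 6, 7, 15, 20, 25, 34, 38}
Set B = {1, 9, 18, 20, 21, 24, 27, 37}
A \ B = {6, 7, 15, 25, 34, 38}
|A \ B| = 6

6


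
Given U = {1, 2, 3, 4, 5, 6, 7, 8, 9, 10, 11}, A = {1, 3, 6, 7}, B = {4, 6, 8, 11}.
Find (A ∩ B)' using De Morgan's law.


U = {1, 2, 3, 4, 5, 6, 7, 8, 9, 10, 11}
A = {1, 3, 6, 7}, B = {4, 6, 8, 11}
A ∩ B = {6}
(A ∩ B)' = U \ (A ∩ B) = {1, 2, 3, 4, 5, 7, 8, 9, 10, 11}
Verification via A' ∪ B': A' = {2, 4, 5, 8, 9, 10, 11}, B' = {1, 2, 3, 5, 7, 9, 10}
A' ∪ B' = {1, 2, 3, 4, 5, 7, 8, 9, 10, 11} ✓

{1, 2, 3, 4, 5, 7, 8, 9, 10, 11}


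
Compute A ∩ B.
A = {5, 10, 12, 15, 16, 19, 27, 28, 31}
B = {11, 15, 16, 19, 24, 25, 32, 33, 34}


Set A = {5, 10, 12, 15, 16, 19, 27, 28, 31}
Set B = {11, 15, 16, 19, 24, 25, 32, 33, 34}
A ∩ B includes only elements in both sets.
Check each element of A against B:
5 ✗, 10 ✗, 12 ✗, 15 ✓, 16 ✓, 19 ✓, 27 ✗, 28 ✗, 31 ✗
A ∩ B = {15, 16, 19}

{15, 16, 19}


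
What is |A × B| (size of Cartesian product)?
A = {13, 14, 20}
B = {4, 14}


Set A = {13, 14, 20} has 3 elements.
Set B = {4, 14} has 2 elements.
|A × B| = |A| × |B| = 3 × 2 = 6

6


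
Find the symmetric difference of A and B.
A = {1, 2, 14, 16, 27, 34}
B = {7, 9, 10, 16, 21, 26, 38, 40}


Set A = {1, 2, 14, 16, 27, 34}
Set B = {7, 9, 10, 16, 21, 26, 38, 40}
A △ B = (A \ B) ∪ (B \ A)
Elements in A but not B: {1, 2, 14, 27, 34}
Elements in B but not A: {7, 9, 10, 21, 26, 38, 40}
A △ B = {1, 2, 7, 9, 10, 14, 21, 26, 27, 34, 38, 40}

{1, 2, 7, 9, 10, 14, 21, 26, 27, 34, 38, 40}


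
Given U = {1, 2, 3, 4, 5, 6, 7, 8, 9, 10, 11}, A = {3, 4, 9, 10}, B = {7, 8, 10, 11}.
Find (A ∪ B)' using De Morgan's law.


U = {1, 2, 3, 4, 5, 6, 7, 8, 9, 10, 11}
A = {3, 4, 9, 10}, B = {7, 8, 10, 11}
A ∪ B = {3, 4, 7, 8, 9, 10, 11}
(A ∪ B)' = U \ (A ∪ B) = {1, 2, 5, 6}
Verification via A' ∩ B': A' = {1, 2, 5, 6, 7, 8, 11}, B' = {1, 2, 3, 4, 5, 6, 9}
A' ∩ B' = {1, 2, 5, 6} ✓

{1, 2, 5, 6}


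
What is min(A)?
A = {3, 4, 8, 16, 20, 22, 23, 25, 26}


Set A = {3, 4, 8, 16, 20, 22, 23, 25, 26}
Elements in ascending order: 3, 4, 8, 16, 20, 22, 23, 25, 26
The smallest element is 3.

3


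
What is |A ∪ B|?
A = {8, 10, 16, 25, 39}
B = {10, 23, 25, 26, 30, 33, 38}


Set A = {8, 10, 16, 25, 39}, |A| = 5
Set B = {10, 23, 25, 26, 30, 33, 38}, |B| = 7
A ∩ B = {10, 25}, |A ∩ B| = 2
|A ∪ B| = |A| + |B| - |A ∩ B| = 5 + 7 - 2 = 10

10


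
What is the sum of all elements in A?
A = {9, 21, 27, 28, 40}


Set A = {9, 21, 27, 28, 40}
Sum = 9 + 21 + 27 + 28 + 40 = 125

125


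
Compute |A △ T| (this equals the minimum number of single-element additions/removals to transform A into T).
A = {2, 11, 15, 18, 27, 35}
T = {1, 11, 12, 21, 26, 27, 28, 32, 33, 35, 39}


Set A = {2, 11, 15, 18, 27, 35}
Set T = {1, 11, 12, 21, 26, 27, 28, 32, 33, 35, 39}
Elements to remove from A (in A, not in T): {2, 15, 18} → 3 removals
Elements to add to A (in T, not in A): {1, 12, 21, 26, 28, 32, 33, 39} → 8 additions
Total edits = 3 + 8 = 11

11


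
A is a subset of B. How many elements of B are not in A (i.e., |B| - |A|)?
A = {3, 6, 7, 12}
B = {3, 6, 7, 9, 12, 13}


Set A = {3, 6, 7, 12}, |A| = 4
Set B = {3, 6, 7, 9, 12, 13}, |B| = 6
Since A ⊆ B: B \ A = {9, 13}
|B| - |A| = 6 - 4 = 2

2


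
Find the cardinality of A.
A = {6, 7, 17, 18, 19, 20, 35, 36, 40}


Set A = {6, 7, 17, 18, 19, 20, 35, 36, 40}
Listing elements: 6, 7, 17, 18, 19, 20, 35, 36, 40
Counting: 9 elements
|A| = 9

9


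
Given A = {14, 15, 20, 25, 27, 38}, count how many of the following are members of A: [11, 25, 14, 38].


Set A = {14, 15, 20, 25, 27, 38}
Candidates: [11, 25, 14, 38]
Check each candidate:
11 ∉ A, 25 ∈ A, 14 ∈ A, 38 ∈ A
Count of candidates in A: 3

3


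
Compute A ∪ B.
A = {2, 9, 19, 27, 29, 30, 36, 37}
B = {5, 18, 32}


Set A = {2, 9, 19, 27, 29, 30, 36, 37}
Set B = {5, 18, 32}
A ∪ B includes all elements in either set.
Elements from A: {2, 9, 19, 27, 29, 30, 36, 37}
Elements from B not already included: {5, 18, 32}
A ∪ B = {2, 5, 9, 18, 19, 27, 29, 30, 32, 36, 37}

{2, 5, 9, 18, 19, 27, 29, 30, 32, 36, 37}


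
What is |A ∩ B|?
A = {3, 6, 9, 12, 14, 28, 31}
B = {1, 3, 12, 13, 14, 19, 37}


Set A = {3, 6, 9, 12, 14, 28, 31}
Set B = {1, 3, 12, 13, 14, 19, 37}
A ∩ B = {3, 12, 14}
|A ∩ B| = 3

3


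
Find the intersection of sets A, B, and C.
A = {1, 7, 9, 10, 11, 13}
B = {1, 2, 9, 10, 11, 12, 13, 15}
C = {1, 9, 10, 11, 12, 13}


Set A = {1, 7, 9, 10, 11, 13}
Set B = {1, 2, 9, 10, 11, 12, 13, 15}
Set C = {1, 9, 10, 11, 12, 13}
First, A ∩ B = {1, 9, 10, 11, 13}
Then, (A ∩ B) ∩ C = {1, 9, 10, 11, 13}

{1, 9, 10, 11, 13}


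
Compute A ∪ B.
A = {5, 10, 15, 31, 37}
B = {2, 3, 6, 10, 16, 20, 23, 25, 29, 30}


Set A = {5, 10, 15, 31, 37}
Set B = {2, 3, 6, 10, 16, 20, 23, 25, 29, 30}
A ∪ B includes all elements in either set.
Elements from A: {5, 10, 15, 31, 37}
Elements from B not already included: {2, 3, 6, 16, 20, 23, 25, 29, 30}
A ∪ B = {2, 3, 5, 6, 10, 15, 16, 20, 23, 25, 29, 30, 31, 37}

{2, 3, 5, 6, 10, 15, 16, 20, 23, 25, 29, 30, 31, 37}


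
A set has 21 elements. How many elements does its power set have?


The set has 21 elements.
The power set contains all possible subsets.
|P(A)| = 2^|A| = 2^21 = 2097152

2097152


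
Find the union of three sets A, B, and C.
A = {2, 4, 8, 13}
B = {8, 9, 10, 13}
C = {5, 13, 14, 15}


Set A = {2, 4, 8, 13}
Set B = {8, 9, 10, 13}
Set C = {5, 13, 14, 15}
First, A ∪ B = {2, 4, 8, 9, 10, 13}
Then, (A ∪ B) ∪ C = {2, 4, 5, 8, 9, 10, 13, 14, 15}

{2, 4, 5, 8, 9, 10, 13, 14, 15}


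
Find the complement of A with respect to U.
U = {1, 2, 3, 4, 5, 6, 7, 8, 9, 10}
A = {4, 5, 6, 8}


Universal set U = {1, 2, 3, 4, 5, 6, 7, 8, 9, 10}
Set A = {4, 5, 6, 8}
A' = U \ A = elements in U but not in A
Checking each element of U:
1 (not in A, include), 2 (not in A, include), 3 (not in A, include), 4 (in A, exclude), 5 (in A, exclude), 6 (in A, exclude), 7 (not in A, include), 8 (in A, exclude), 9 (not in A, include), 10 (not in A, include)
A' = {1, 2, 3, 7, 9, 10}

{1, 2, 3, 7, 9, 10}


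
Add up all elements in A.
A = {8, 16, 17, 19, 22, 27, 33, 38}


Set A = {8, 16, 17, 19, 22, 27, 33, 38}
Sum = 8 + 16 + 17 + 19 + 22 + 27 + 33 + 38 = 180

180


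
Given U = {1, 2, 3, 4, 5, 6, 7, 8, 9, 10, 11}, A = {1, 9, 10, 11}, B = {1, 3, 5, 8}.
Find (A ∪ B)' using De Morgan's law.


U = {1, 2, 3, 4, 5, 6, 7, 8, 9, 10, 11}
A = {1, 9, 10, 11}, B = {1, 3, 5, 8}
A ∪ B = {1, 3, 5, 8, 9, 10, 11}
(A ∪ B)' = U \ (A ∪ B) = {2, 4, 6, 7}
Verification via A' ∩ B': A' = {2, 3, 4, 5, 6, 7, 8}, B' = {2, 4, 6, 7, 9, 10, 11}
A' ∩ B' = {2, 4, 6, 7} ✓

{2, 4, 6, 7}


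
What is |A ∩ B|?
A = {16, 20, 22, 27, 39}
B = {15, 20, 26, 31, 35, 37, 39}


Set A = {16, 20, 22, 27, 39}
Set B = {15, 20, 26, 31, 35, 37, 39}
A ∩ B = {20, 39}
|A ∩ B| = 2

2


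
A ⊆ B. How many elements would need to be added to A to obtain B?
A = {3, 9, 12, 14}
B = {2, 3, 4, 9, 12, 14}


Set A = {3, 9, 12, 14}, |A| = 4
Set B = {2, 3, 4, 9, 12, 14}, |B| = 6
Since A ⊆ B: B \ A = {2, 4}
|B| - |A| = 6 - 4 = 2

2


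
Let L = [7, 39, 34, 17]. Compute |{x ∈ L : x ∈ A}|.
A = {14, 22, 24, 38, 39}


Set A = {14, 22, 24, 38, 39}
Candidates: [7, 39, 34, 17]
Check each candidate:
7 ∉ A, 39 ∈ A, 34 ∉ A, 17 ∉ A
Count of candidates in A: 1

1


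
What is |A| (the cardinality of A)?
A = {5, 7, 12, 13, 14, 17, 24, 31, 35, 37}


Set A = {5, 7, 12, 13, 14, 17, 24, 31, 35, 37}
Listing elements: 5, 7, 12, 13, 14, 17, 24, 31, 35, 37
Counting: 10 elements
|A| = 10

10


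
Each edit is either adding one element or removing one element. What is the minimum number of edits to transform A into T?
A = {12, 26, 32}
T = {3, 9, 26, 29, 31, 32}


Set A = {12, 26, 32}
Set T = {3, 9, 26, 29, 31, 32}
Elements to remove from A (in A, not in T): {12} → 1 removals
Elements to add to A (in T, not in A): {3, 9, 29, 31} → 4 additions
Total edits = 1 + 4 = 5

5


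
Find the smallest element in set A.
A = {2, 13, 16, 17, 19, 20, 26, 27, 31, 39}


Set A = {2, 13, 16, 17, 19, 20, 26, 27, 31, 39}
Elements in ascending order: 2, 13, 16, 17, 19, 20, 26, 27, 31, 39
The smallest element is 2.

2


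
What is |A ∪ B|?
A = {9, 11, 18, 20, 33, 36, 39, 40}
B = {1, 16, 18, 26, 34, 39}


Set A = {9, 11, 18, 20, 33, 36, 39, 40}, |A| = 8
Set B = {1, 16, 18, 26, 34, 39}, |B| = 6
A ∩ B = {18, 39}, |A ∩ B| = 2
|A ∪ B| = |A| + |B| - |A ∩ B| = 8 + 6 - 2 = 12

12


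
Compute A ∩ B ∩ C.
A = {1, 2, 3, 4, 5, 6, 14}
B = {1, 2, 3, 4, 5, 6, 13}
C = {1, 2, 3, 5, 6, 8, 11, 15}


Set A = {1, 2, 3, 4, 5, 6, 14}
Set B = {1, 2, 3, 4, 5, 6, 13}
Set C = {1, 2, 3, 5, 6, 8, 11, 15}
First, A ∩ B = {1, 2, 3, 4, 5, 6}
Then, (A ∩ B) ∩ C = {1, 2, 3, 5, 6}

{1, 2, 3, 5, 6}


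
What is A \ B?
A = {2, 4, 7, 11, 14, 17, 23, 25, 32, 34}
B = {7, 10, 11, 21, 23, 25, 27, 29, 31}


Set A = {2, 4, 7, 11, 14, 17, 23, 25, 32, 34}
Set B = {7, 10, 11, 21, 23, 25, 27, 29, 31}
A \ B includes elements in A that are not in B.
Check each element of A:
2 (not in B, keep), 4 (not in B, keep), 7 (in B, remove), 11 (in B, remove), 14 (not in B, keep), 17 (not in B, keep), 23 (in B, remove), 25 (in B, remove), 32 (not in B, keep), 34 (not in B, keep)
A \ B = {2, 4, 14, 17, 32, 34}

{2, 4, 14, 17, 32, 34}


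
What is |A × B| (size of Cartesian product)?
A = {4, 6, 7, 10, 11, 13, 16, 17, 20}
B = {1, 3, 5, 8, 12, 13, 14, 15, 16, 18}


Set A = {4, 6, 7, 10, 11, 13, 16, 17, 20} has 9 elements.
Set B = {1, 3, 5, 8, 12, 13, 14, 15, 16, 18} has 10 elements.
|A × B| = |A| × |B| = 9 × 10 = 90

90


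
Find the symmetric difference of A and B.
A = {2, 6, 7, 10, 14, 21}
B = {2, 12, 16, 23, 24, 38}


Set A = {2, 6, 7, 10, 14, 21}
Set B = {2, 12, 16, 23, 24, 38}
A △ B = (A \ B) ∪ (B \ A)
Elements in A but not B: {6, 7, 10, 14, 21}
Elements in B but not A: {12, 16, 23, 24, 38}
A △ B = {6, 7, 10, 12, 14, 16, 21, 23, 24, 38}

{6, 7, 10, 12, 14, 16, 21, 23, 24, 38}


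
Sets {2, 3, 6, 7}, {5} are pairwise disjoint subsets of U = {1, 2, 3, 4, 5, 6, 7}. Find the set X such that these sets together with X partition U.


U = {1, 2, 3, 4, 5, 6, 7}
Shown blocks: {2, 3, 6, 7}, {5}
A partition's blocks are pairwise disjoint and cover U, so the missing block = U \ (union of shown blocks).
Union of shown blocks: {2, 3, 5, 6, 7}
Missing block = U \ (union) = {1, 4}

{1, 4}


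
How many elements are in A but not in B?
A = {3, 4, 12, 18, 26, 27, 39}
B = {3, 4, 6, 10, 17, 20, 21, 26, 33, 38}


Set A = {3, 4, 12, 18, 26, 27, 39}
Set B = {3, 4, 6, 10, 17, 20, 21, 26, 33, 38}
A \ B = {12, 18, 27, 39}
|A \ B| = 4

4


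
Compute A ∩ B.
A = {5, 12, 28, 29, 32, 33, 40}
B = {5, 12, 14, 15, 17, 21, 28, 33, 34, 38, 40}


Set A = {5, 12, 28, 29, 32, 33, 40}
Set B = {5, 12, 14, 15, 17, 21, 28, 33, 34, 38, 40}
A ∩ B includes only elements in both sets.
Check each element of A against B:
5 ✓, 12 ✓, 28 ✓, 29 ✗, 32 ✗, 33 ✓, 40 ✓
A ∩ B = {5, 12, 28, 33, 40}

{5, 12, 28, 33, 40}


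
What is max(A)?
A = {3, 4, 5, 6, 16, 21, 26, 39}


Set A = {3, 4, 5, 6, 16, 21, 26, 39}
Elements in ascending order: 3, 4, 5, 6, 16, 21, 26, 39
The largest element is 39.

39


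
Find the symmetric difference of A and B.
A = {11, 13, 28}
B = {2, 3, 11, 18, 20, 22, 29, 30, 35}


Set A = {11, 13, 28}
Set B = {2, 3, 11, 18, 20, 22, 29, 30, 35}
A △ B = (A \ B) ∪ (B \ A)
Elements in A but not B: {13, 28}
Elements in B but not A: {2, 3, 18, 20, 22, 29, 30, 35}
A △ B = {2, 3, 13, 18, 20, 22, 28, 29, 30, 35}

{2, 3, 13, 18, 20, 22, 28, 29, 30, 35}


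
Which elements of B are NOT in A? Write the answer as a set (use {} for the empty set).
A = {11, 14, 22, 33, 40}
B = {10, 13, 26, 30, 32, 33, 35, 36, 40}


Set A = {11, 14, 22, 33, 40}
Set B = {10, 13, 26, 30, 32, 33, 35, 36, 40}
Check each element of B against A:
10 ∉ A (include), 13 ∉ A (include), 26 ∉ A (include), 30 ∉ A (include), 32 ∉ A (include), 33 ∈ A, 35 ∉ A (include), 36 ∉ A (include), 40 ∈ A
Elements of B not in A: {10, 13, 26, 30, 32, 35, 36}

{10, 13, 26, 30, 32, 35, 36}


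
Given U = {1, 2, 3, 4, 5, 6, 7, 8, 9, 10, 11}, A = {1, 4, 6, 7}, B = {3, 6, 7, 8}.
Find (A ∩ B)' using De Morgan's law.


U = {1, 2, 3, 4, 5, 6, 7, 8, 9, 10, 11}
A = {1, 4, 6, 7}, B = {3, 6, 7, 8}
A ∩ B = {6, 7}
(A ∩ B)' = U \ (A ∩ B) = {1, 2, 3, 4, 5, 8, 9, 10, 11}
Verification via A' ∪ B': A' = {2, 3, 5, 8, 9, 10, 11}, B' = {1, 2, 4, 5, 9, 10, 11}
A' ∪ B' = {1, 2, 3, 4, 5, 8, 9, 10, 11} ✓

{1, 2, 3, 4, 5, 8, 9, 10, 11}


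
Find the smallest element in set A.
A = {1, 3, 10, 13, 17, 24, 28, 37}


Set A = {1, 3, 10, 13, 17, 24, 28, 37}
Elements in ascending order: 1, 3, 10, 13, 17, 24, 28, 37
The smallest element is 1.

1


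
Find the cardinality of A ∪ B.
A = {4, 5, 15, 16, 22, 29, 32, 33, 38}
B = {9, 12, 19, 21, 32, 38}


Set A = {4, 5, 15, 16, 22, 29, 32, 33, 38}, |A| = 9
Set B = {9, 12, 19, 21, 32, 38}, |B| = 6
A ∩ B = {32, 38}, |A ∩ B| = 2
|A ∪ B| = |A| + |B| - |A ∩ B| = 9 + 6 - 2 = 13

13


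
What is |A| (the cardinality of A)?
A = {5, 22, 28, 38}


Set A = {5, 22, 28, 38}
Listing elements: 5, 22, 28, 38
Counting: 4 elements
|A| = 4

4


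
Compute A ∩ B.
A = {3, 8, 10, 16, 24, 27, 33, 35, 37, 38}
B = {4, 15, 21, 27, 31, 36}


Set A = {3, 8, 10, 16, 24, 27, 33, 35, 37, 38}
Set B = {4, 15, 21, 27, 31, 36}
A ∩ B includes only elements in both sets.
Check each element of A against B:
3 ✗, 8 ✗, 10 ✗, 16 ✗, 24 ✗, 27 ✓, 33 ✗, 35 ✗, 37 ✗, 38 ✗
A ∩ B = {27}

{27}


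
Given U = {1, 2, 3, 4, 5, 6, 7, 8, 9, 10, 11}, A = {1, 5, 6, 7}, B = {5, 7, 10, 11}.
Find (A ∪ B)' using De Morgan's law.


U = {1, 2, 3, 4, 5, 6, 7, 8, 9, 10, 11}
A = {1, 5, 6, 7}, B = {5, 7, 10, 11}
A ∪ B = {1, 5, 6, 7, 10, 11}
(A ∪ B)' = U \ (A ∪ B) = {2, 3, 4, 8, 9}
Verification via A' ∩ B': A' = {2, 3, 4, 8, 9, 10, 11}, B' = {1, 2, 3, 4, 6, 8, 9}
A' ∩ B' = {2, 3, 4, 8, 9} ✓

{2, 3, 4, 8, 9}


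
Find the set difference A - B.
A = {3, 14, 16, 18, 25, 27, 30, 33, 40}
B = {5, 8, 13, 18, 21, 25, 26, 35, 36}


Set A = {3, 14, 16, 18, 25, 27, 30, 33, 40}
Set B = {5, 8, 13, 18, 21, 25, 26, 35, 36}
A \ B includes elements in A that are not in B.
Check each element of A:
3 (not in B, keep), 14 (not in B, keep), 16 (not in B, keep), 18 (in B, remove), 25 (in B, remove), 27 (not in B, keep), 30 (not in B, keep), 33 (not in B, keep), 40 (not in B, keep)
A \ B = {3, 14, 16, 27, 30, 33, 40}

{3, 14, 16, 27, 30, 33, 40}


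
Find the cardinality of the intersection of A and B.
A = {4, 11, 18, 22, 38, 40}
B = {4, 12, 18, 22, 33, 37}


Set A = {4, 11, 18, 22, 38, 40}
Set B = {4, 12, 18, 22, 33, 37}
A ∩ B = {4, 18, 22}
|A ∩ B| = 3

3


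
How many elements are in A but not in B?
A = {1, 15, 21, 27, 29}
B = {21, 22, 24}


Set A = {1, 15, 21, 27, 29}
Set B = {21, 22, 24}
A \ B = {1, 15, 27, 29}
|A \ B| = 4

4


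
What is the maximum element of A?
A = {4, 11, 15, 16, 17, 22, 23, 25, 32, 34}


Set A = {4, 11, 15, 16, 17, 22, 23, 25, 32, 34}
Elements in ascending order: 4, 11, 15, 16, 17, 22, 23, 25, 32, 34
The largest element is 34.

34


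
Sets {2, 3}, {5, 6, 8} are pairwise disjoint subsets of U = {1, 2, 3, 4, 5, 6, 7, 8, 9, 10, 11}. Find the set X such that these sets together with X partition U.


U = {1, 2, 3, 4, 5, 6, 7, 8, 9, 10, 11}
Shown blocks: {2, 3}, {5, 6, 8}
A partition's blocks are pairwise disjoint and cover U, so the missing block = U \ (union of shown blocks).
Union of shown blocks: {2, 3, 5, 6, 8}
Missing block = U \ (union) = {1, 4, 7, 9, 10, 11}

{1, 4, 7, 9, 10, 11}


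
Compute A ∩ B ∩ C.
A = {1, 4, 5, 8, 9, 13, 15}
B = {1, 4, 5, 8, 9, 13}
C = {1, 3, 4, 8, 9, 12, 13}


Set A = {1, 4, 5, 8, 9, 13, 15}
Set B = {1, 4, 5, 8, 9, 13}
Set C = {1, 3, 4, 8, 9, 12, 13}
First, A ∩ B = {1, 4, 5, 8, 9, 13}
Then, (A ∩ B) ∩ C = {1, 4, 8, 9, 13}

{1, 4, 8, 9, 13}


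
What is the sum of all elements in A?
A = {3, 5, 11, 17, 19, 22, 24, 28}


Set A = {3, 5, 11, 17, 19, 22, 24, 28}
Sum = 3 + 5 + 11 + 17 + 19 + 22 + 24 + 28 = 129

129


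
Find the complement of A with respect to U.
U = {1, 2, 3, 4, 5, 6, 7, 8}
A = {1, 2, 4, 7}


Universal set U = {1, 2, 3, 4, 5, 6, 7, 8}
Set A = {1, 2, 4, 7}
A' = U \ A = elements in U but not in A
Checking each element of U:
1 (in A, exclude), 2 (in A, exclude), 3 (not in A, include), 4 (in A, exclude), 5 (not in A, include), 6 (not in A, include), 7 (in A, exclude), 8 (not in A, include)
A' = {3, 5, 6, 8}

{3, 5, 6, 8}


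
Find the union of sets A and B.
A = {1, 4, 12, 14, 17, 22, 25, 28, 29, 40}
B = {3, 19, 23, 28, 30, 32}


Set A = {1, 4, 12, 14, 17, 22, 25, 28, 29, 40}
Set B = {3, 19, 23, 28, 30, 32}
A ∪ B includes all elements in either set.
Elements from A: {1, 4, 12, 14, 17, 22, 25, 28, 29, 40}
Elements from B not already included: {3, 19, 23, 30, 32}
A ∪ B = {1, 3, 4, 12, 14, 17, 19, 22, 23, 25, 28, 29, 30, 32, 40}

{1, 3, 4, 12, 14, 17, 19, 22, 23, 25, 28, 29, 30, 32, 40}


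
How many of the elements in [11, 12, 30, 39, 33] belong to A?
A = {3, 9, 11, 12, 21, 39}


Set A = {3, 9, 11, 12, 21, 39}
Candidates: [11, 12, 30, 39, 33]
Check each candidate:
11 ∈ A, 12 ∈ A, 30 ∉ A, 39 ∈ A, 33 ∉ A
Count of candidates in A: 3

3


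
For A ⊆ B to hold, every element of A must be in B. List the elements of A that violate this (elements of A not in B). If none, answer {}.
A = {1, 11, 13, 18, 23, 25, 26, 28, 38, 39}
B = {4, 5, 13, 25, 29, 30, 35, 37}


Set A = {1, 11, 13, 18, 23, 25, 26, 28, 38, 39}
Set B = {4, 5, 13, 25, 29, 30, 35, 37}
Check each element of A against B:
1 ∉ B (include), 11 ∉ B (include), 13 ∈ B, 18 ∉ B (include), 23 ∉ B (include), 25 ∈ B, 26 ∉ B (include), 28 ∉ B (include), 38 ∉ B (include), 39 ∉ B (include)
Elements of A not in B: {1, 11, 18, 23, 26, 28, 38, 39}

{1, 11, 18, 23, 26, 28, 38, 39}


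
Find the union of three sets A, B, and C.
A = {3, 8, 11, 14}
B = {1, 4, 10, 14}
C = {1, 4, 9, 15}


Set A = {3, 8, 11, 14}
Set B = {1, 4, 10, 14}
Set C = {1, 4, 9, 15}
First, A ∪ B = {1, 3, 4, 8, 10, 11, 14}
Then, (A ∪ B) ∪ C = {1, 3, 4, 8, 9, 10, 11, 14, 15}

{1, 3, 4, 8, 9, 10, 11, 14, 15}
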